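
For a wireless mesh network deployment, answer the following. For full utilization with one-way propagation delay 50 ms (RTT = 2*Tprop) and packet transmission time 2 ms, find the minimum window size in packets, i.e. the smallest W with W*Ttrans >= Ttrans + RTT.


Given: Ttrans = 2 ms, RTT = 100 ms (= 2 * Tprop, Tprop = 50 ms)
Time until first ACK returns = Ttrans + RTT = 2 + 100 = 102 ms
Need W * Ttrans >= Ttrans + RTT  ->  W >= (Ttrans + RTT) / Ttrans
(Ttrans + RTT) / Ttrans = 102 / 2 = 51
W_min = ceil(51) = 51

51


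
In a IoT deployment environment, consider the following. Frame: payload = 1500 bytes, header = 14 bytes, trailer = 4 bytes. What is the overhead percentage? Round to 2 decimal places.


Given: payload = 1500 B, header = 14 B, trailer = 4 B
Overhead bytes = header + trailer = 14 + 4 = 18
Total frame = payload + overhead = 1500 + 18 = 1518
Overhead % = 18 / 1518 * 100 = 1.1858% -> 1.19% (2 dp)

1.19


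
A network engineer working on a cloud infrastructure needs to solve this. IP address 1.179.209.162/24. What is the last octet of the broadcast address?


Given: IP = 1.179.209.162, prefix = /24
Host bits = 32 - 24 = 8
Network last octet = 162 AND mask = 0
Host part size = 2^8 - 1 = 255
Broadcast last octet = 0 OR 255 = 255

255


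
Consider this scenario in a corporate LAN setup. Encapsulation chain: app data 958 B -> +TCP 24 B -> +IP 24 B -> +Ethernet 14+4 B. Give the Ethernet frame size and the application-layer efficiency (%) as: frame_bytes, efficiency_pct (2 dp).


TCP segment = 958 + 24 = 982 B
IP packet = 982 + 24 = 1006 B
Ethernet frame = 1006 + 14 + 4 = 1024 B
Efficiency = app / frame = 958 / 1024 = 0.935547 = 93.5547% -> 93.55% (2 dp)

1024, 93.55


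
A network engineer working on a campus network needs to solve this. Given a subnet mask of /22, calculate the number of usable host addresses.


Given: subnet mask /22
Host bits = 32 - 22 = 10
Total addresses = 2^10 = 1024
Usable hosts = 1024 - 2 (network + broadcast) = 1022

1022


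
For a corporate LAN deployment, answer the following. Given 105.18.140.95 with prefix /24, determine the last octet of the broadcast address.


Given: IP = 105.18.140.95, prefix = /24
Host bits = 32 - 24 = 8
Network last octet = 95 AND mask = 0
Host part size = 2^8 - 1 = 255
Broadcast last octet = 0 OR 255 = 255

255


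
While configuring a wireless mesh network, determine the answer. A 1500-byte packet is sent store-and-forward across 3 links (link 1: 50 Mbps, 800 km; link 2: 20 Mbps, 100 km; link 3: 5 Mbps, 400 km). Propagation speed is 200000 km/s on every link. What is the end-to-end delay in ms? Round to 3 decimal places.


Packet = 1500 bytes = 12000 bits. Store-and-forward: sum (t_trans + t_prop) per link.
Link 1: t_trans = 12000/(50*10^6) s = 0.2400 ms; t_prop = 800/200000 s = 4.0000 ms; subtotal = 4.2400 ms
Link 2: t_trans = 12000/(20*10^6) s = 0.6000 ms; t_prop = 100/200000 s = 0.5000 ms; subtotal = 1.1000 ms
Link 3: t_trans = 12000/(5*10^6) s = 2.4000 ms; t_prop = 400/200000 s = 2.0000 ms; subtotal = 4.4000 ms
End-to-end = 4.2400 + 1.1000 + 4.4000 = 9.7400 ms -> 9.740 ms (3 dp)

9.740


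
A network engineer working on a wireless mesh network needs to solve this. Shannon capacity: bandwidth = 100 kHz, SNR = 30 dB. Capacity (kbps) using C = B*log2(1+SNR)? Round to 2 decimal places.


Given: B = 100 kHz, SNR = 30 dB
SNR linear = 10^(30/10) = 1000
1 + SNR = 1001
log2(1001) = 9.9672262588
C = 100 * 1000 * 9.9672262588 = 996722.6259 bps
C = 996.722626 kbps -> 996.72 kbps (2 dp)

996.72


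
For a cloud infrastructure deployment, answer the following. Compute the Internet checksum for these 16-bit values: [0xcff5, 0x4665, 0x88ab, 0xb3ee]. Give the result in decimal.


Given words: [0xcff5, 0x4665, 0x88ab, 0xb3ee]
Step 1: Sum all words
Raw sum = 53237 + 18021 + 34987 + 46062 = 152307
Step 2: Fold carry: (21235 + 2) = 21237
One's complement = ~21237 & 0xFFFF = 44298

44298


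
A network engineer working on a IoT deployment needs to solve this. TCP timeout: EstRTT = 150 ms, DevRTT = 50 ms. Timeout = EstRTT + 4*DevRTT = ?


Given: EstRTT = 150 ms, DevRTT = 50 ms
Timeout = EstRTT + 4 * DevRTT
4 * DevRTT = 4 * 50 = 200
Timeout = 150 + 200 = 350 ms

350


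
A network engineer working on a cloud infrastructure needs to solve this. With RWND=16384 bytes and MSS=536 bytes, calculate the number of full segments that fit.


Given: RWND = 16384 bytes, MSS = 536 bytes
Full segments = floor(RWND / MSS)
Full segments = floor(16384 / 536)
Full segments = floor(30.5672) = 30

30


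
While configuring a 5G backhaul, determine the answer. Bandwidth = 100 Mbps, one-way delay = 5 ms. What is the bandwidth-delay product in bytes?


Given: bandwidth = 100 Mbps, delay = 5 ms
BDP in bits = 100 * 10^6 * 5 / 1000
BDP in bits = 500000
BDP in bytes = 500000 / 8 = 62500

62500


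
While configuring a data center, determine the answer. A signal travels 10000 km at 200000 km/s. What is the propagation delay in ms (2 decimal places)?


Given: distance = 10000 km, speed = 200000 km/s
Delay = distance / speed = 10000 / 200000 seconds
Delay in ms = 10000 * 1000 / 200000
Delay = 50.0000 ms
Rounded to 2 dp = 50.00 ms

50.00


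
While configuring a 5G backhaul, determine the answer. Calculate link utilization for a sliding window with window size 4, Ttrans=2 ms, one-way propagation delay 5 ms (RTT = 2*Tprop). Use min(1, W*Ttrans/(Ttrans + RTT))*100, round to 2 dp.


Given: W = 4, Ttrans = 2 ms, RTT = 10 ms (= 2 * Tprop, Tprop = 5 ms)
Cycle time = Ttrans + RTT = 2 + 10 = 12 ms (first packet sent until its ACK returns)
W * Ttrans = 4 * 2 = 8 ms of sending per cycle
W * Ttrans / (Ttrans + RTT) = 8 / 12 = 0.666667
U = min(1, 0.666667) = 0.666667
U% = 66.67%

66.67


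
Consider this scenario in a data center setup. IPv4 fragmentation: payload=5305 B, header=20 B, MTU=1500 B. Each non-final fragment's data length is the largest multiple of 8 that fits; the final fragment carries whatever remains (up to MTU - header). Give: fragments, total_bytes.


Max data per non-final fragment = floor((MTU - header)/8)*8 = floor((1500 - 20)/8)*8 = floor(1480/8)*8 = 1480 B
Final fragment needs no 8-byte alignment: it can carry up to MTU - header = 1480 B
Non-final fragments needed = ceil((payload - 1480) / 1480) = ceil(3825/1480) = ceil(2.5845) = 3
Number of fragments = 3 + 1 = 4
Fragment sizes (data): 3 * 1480 B + 865 B (last, 865 <= 1480 OK)
Total bytes sent = payload + n_frags * header = 5305 + 4*20 = 5305 + 80 = 5385 B

4, 5385


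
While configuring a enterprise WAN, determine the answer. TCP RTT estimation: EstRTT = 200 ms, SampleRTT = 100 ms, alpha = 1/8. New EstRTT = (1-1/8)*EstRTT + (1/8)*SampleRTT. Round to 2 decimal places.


Given: EstRTT = 200 ms, SampleRTT = 100 ms, alpha = 1/8
New EstRTT = (1 - alpha) * EstRTT + alpha * SampleRTT
(7/8) * 200 = 175
(1/8) * 100 = 12.5
New EstRTT = 175 + 12.5 = 187.5 ms -> 187.50 ms (2 dp)

187.50


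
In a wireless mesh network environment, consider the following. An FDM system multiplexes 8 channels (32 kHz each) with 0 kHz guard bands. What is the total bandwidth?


Given: 8 channels, 32 kHz each, guard = 0 kHz
Channel bandwidth = 8 * 32 = 256 kHz
Guard bands = 7 gaps * 0 kHz = 0 kHz
Total = 256 + 0 = 256 kHz

256


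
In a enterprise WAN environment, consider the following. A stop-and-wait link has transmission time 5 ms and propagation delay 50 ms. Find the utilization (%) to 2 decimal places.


Given: Ttrans = 5 ms, Tprop = 50 ms
RTT = 2 * Tprop = 2 * 50 = 100 ms
U = Ttrans / (Ttrans + RTT)
U = 5 / (5 + 100)
U = 5 / 105 = 0.047619
U% = 4.76%

4.76


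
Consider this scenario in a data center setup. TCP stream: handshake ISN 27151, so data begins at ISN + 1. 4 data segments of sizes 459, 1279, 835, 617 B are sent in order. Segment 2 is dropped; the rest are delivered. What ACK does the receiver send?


SYN uses sequence number 27151; first data byte = ISN + 1 = 27152.
Segment 1: SEQ = 27152, len = 459 B, covers [27152, 27610]
Segment 2: SEQ = 27611, len = 1279 B, covers [27611, 28889] [LOST]
Segment 3: SEQ = 28890, len = 835 B, covers [28890, 29724]
Segment 4: SEQ = 29725, len = 617 B, covers [29725, 30341]
In-order data received: bytes [27152, 27610] (segments 1..1).
Segment 2 missing -> gap begins at byte 27611; later segments buffered out of order.
Cumulative ACK = next expected in-order byte = 27152 + 459 = 27611

27611


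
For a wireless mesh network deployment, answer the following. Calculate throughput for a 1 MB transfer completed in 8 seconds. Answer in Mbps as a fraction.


Given: file = 1 MB, time = 8 s
File in Mb = 1 * 8 = 8 Mb
Throughput = 8 / 8 Mbps
Throughput = 1 Mbps

1


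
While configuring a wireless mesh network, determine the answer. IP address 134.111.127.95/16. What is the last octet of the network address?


Given: IP = 134.111.127.95, prefix = /16
Subnet mask = 255.255.0.0
Last octet of IP: 95
Last octet of mask: 0
Network last octet = 95 AND 0 = 0

0


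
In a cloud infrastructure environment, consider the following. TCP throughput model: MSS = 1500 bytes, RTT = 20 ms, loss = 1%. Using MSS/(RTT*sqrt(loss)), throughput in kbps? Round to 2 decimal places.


Given: MSS = 1500 bytes, RTT = 20 ms, loss = 1%
RTT in seconds = 20 / 1000 = 0.02
Loss rate = 1% = 0.01
sqrt(loss) = sqrt(0.01) = 0.1
Throughput (bytes/s) = 1500 / (0.02 * 0.1) = 750000.0000
Throughput (kbps) = 750000.0000 * 8 / 1000 = 6000.000000 -> 6000.00 kbps (2 dp)

6000.00


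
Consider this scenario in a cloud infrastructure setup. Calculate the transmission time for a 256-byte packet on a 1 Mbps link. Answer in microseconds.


Given: packet = 256 bytes, bandwidth = 1 Mbps
Packet in bits = 256 * 8 = 2048 bits
Bandwidth = 1 * 10^6 = 1000000 bps
Time = 2048 / 1000000 seconds
Time in us = 2048 * 10^6 / 1000000 = 2048

2048


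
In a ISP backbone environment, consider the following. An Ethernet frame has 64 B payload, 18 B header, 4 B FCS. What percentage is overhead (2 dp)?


Given: payload = 64 B, header = 18 B, trailer = 4 B
Overhead bytes = header + trailer = 18 + 4 = 22
Total frame = payload + overhead = 64 + 22 = 86
Overhead % = 22 / 86 * 100 = 25.5814% -> 25.58% (2 dp)

25.58


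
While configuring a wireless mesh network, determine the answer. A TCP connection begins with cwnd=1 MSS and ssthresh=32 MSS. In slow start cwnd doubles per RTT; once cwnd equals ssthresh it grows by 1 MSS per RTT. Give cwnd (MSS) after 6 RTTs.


RTT 0: cwnd = 1 MSS (initial)
RTT 1: cwnd = 2 MSS (slow start, doubled)
RTT 2: cwnd = 4 MSS (slow start, doubled)
RTT 3: cwnd = 8 MSS (slow start, doubled)
RTT 4: cwnd = 16 MSS (slow start, doubled)
RTT 5: cwnd = 32 MSS (slow start, doubled)
RTT 6: cwnd = 33 MSS (congestion avoidance, +1)

33


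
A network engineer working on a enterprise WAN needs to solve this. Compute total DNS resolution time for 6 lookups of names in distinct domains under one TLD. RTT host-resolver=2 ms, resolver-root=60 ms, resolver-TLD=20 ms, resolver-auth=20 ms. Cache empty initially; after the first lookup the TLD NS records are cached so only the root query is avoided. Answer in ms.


Lookup 1 (cold cache): local + root + TLD + auth = 2 + 60 + 20 + 20 = 102 ms
Lookups 2..6 (TLD NS cached -> skip root; new domain -> still ask TLD and auth): local + TLD + auth = 2 + 20 + 20 = 42 ms each
Remaining 5 lookups: 5 * 42 = 210 ms
Total = 102 + 210 = 312 ms

312


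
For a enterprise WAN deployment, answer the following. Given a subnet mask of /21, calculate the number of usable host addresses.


Given: subnet mask /21
Host bits = 32 - 21 = 11
Total addresses = 2^11 = 2048
Usable hosts = 2048 - 2 (network + broadcast) = 2046

2046


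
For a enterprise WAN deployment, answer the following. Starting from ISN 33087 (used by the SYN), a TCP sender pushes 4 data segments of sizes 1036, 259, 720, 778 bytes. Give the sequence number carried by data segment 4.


The SYN occupies sequence number ISN = 33087, so the first data byte is ISN + 1 = 33088.
SEQ of data segment i = (ISN + 1) + sum of payload sizes of segments 1..i-1.
Segment 1: SEQ = 33088, payload = 1036 bytes
Segment 2: SEQ = 34124, payload = 259 bytes
Segment 3: SEQ = 34383, payload = 720 bytes
Segment 4: SEQ = 35103, payload = 778 bytes
SEQ of segment 4 = 33088 + 1036 + 259 + 720 = 35103

35103


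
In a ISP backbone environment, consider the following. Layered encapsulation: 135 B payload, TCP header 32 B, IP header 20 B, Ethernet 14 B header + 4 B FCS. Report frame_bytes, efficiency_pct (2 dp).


TCP segment = 135 + 32 = 167 B
IP packet = 167 + 20 = 187 B
Ethernet frame = 187 + 14 + 4 = 205 B
Efficiency = app / frame = 135 / 205 = 0.658537 = 65.8537% -> 65.85% (2 dp)

205, 65.85


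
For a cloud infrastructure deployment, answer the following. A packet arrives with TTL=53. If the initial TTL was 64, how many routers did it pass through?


Given: initial TTL = 64, received TTL = 53
Hops = initial TTL - received TTL
Hops = 64 - 53 = 11

11


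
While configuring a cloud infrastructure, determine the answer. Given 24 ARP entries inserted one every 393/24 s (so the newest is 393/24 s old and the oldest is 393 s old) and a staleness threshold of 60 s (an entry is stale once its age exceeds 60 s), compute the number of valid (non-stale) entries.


Ages are k * 393/24 s for k = 1..24 (spacing = 16.3750 s).
Entry k is valid iff k * 393/24 <= 60 iff k <= 24 * 60 / 393 = 3.6641
n_valid = floor(3.6641) = 3
(n_stale = 24 - 3 = 21)

3


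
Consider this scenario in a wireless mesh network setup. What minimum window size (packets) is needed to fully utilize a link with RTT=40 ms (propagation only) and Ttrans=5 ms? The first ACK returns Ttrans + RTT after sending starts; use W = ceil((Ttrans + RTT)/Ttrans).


Given: Ttrans = 5 ms, RTT = 40 ms (= 2 * Tprop, Tprop = 20 ms)
Time until first ACK returns = Ttrans + RTT = 5 + 40 = 45 ms
Need W * Ttrans >= Ttrans + RTT  ->  W >= (Ttrans + RTT) / Ttrans
(Ttrans + RTT) / Ttrans = 45 / 5 = 9
W_min = ceil(9) = 9

9


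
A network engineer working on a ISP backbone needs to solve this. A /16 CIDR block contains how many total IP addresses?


Given: CIDR prefix /16
Host bits = 32 - 16 = 16
Total addresses = 2^16 = 65536

65536


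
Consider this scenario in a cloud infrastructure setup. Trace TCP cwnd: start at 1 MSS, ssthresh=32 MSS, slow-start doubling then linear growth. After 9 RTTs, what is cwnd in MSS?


RTT 0: cwnd = 1 MSS (initial)
RTT 1: cwnd = 2 MSS (slow start, doubled)
RTT 2: cwnd = 4 MSS (slow start, doubled)
RTT 3: cwnd = 8 MSS (slow start, doubled)
RTT 4: cwnd = 16 MSS (slow start, doubled)
RTT 5: cwnd = 32 MSS (slow start, doubled)
RTT 6: cwnd = 33 MSS (congestion avoidance, +1)
RTT 7: cwnd = 34 MSS (congestion avoidance, +1)
RTT 8: cwnd = 35 MSS (congestion avoidance, +1)
RTT 9: cwnd = 36 MSS (congestion avoidance, +1)

36


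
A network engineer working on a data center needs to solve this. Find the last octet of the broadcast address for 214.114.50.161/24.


Given: IP = 214.114.50.161, prefix = /24
Host bits = 32 - 24 = 8
Network last octet = 161 AND mask = 0
Host part size = 2^8 - 1 = 255
Broadcast last octet = 0 OR 255 = 255

255


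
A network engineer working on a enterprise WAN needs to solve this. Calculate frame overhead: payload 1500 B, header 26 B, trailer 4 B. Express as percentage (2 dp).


Given: payload = 1500 B, header = 26 B, trailer = 4 B
Overhead bytes = header + trailer = 26 + 4 = 30
Total frame = payload + overhead = 1500 + 30 = 1530
Overhead % = 30 / 1530 * 100 = 1.9608% -> 1.96% (2 dp)

1.96


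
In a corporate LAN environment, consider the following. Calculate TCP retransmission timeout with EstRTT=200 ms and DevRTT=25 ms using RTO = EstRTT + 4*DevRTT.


Given: EstRTT = 200 ms, DevRTT = 25 ms
Timeout = EstRTT + 4 * DevRTT
4 * DevRTT = 4 * 25 = 100
Timeout = 200 + 100 = 300 ms

300


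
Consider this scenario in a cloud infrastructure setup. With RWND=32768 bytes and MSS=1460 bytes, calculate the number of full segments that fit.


Given: RWND = 32768 bytes, MSS = 1460 bytes
Full segments = floor(RWND / MSS)
Full segments = floor(32768 / 1460)
Full segments = floor(22.4438) = 22

22


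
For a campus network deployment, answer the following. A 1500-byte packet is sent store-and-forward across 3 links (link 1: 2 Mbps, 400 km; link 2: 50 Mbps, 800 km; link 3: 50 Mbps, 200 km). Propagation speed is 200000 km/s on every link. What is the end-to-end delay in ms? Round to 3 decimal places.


Packet = 1500 bytes = 12000 bits. Store-and-forward: sum (t_trans + t_prop) per link.
Link 1: t_trans = 12000/(2*10^6) s = 6.0000 ms; t_prop = 400/200000 s = 2.0000 ms; subtotal = 8.0000 ms
Link 2: t_trans = 12000/(50*10^6) s = 0.2400 ms; t_prop = 800/200000 s = 4.0000 ms; subtotal = 4.2400 ms
Link 3: t_trans = 12000/(50*10^6) s = 0.2400 ms; t_prop = 200/200000 s = 1.0000 ms; subtotal = 1.2400 ms
End-to-end = 8.0000 + 4.2400 + 1.2400 = 13.4800 ms -> 13.480 ms (3 dp)

13.480


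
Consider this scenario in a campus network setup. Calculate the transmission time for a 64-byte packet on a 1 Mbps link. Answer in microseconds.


Given: packet = 64 bytes, bandwidth = 1 Mbps
Packet in bits = 64 * 8 = 512 bits
Bandwidth = 1 * 10^6 = 1000000 bps
Time = 512 / 1000000 seconds
Time in us = 512 * 10^6 / 1000000 = 512

512


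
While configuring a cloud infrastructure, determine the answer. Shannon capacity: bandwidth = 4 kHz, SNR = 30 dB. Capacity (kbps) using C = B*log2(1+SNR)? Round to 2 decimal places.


Given: B = 4 kHz, SNR = 30 dB
SNR linear = 10^(30/10) = 1000
1 + SNR = 1001
log2(1001) = 9.9672262588
C = 4 * 1000 * 9.9672262588 = 39868.9050 bps
C = 39.868905 kbps -> 39.87 kbps (2 dp)

39.87


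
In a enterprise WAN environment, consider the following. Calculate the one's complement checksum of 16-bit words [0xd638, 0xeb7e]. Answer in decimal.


Given words: [0xd638, 0xeb7e]
Step 1: Sum all words
Raw sum = 54840 + 60286 = 115126
Step 2: Fold carry: (49590 + 1) = 49591
One's complement = ~49591 & 0xFFFF = 15944

15944


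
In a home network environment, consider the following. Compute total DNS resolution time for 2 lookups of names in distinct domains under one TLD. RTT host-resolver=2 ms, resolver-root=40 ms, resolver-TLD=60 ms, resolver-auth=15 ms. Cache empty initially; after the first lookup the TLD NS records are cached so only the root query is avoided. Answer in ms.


Lookup 1 (cold cache): local + root + TLD + auth = 2 + 40 + 60 + 15 = 117 ms
Lookups 2..2 (TLD NS cached -> skip root; new domain -> still ask TLD and auth): local + TLD + auth = 2 + 60 + 15 = 77 ms each
Remaining 1 lookups: 1 * 77 = 77 ms
Total = 117 + 77 = 194 ms

194


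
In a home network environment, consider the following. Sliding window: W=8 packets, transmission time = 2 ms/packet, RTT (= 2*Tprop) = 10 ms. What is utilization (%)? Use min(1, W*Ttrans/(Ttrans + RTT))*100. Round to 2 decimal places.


Given: W = 8, Ttrans = 2 ms, RTT = 10 ms (= 2 * Tprop, Tprop = 5 ms)
Cycle time = Ttrans + RTT = 2 + 10 = 12 ms (first packet sent until its ACK returns)
W * Ttrans = 8 * 2 = 16 ms of sending per cycle
W * Ttrans / (Ttrans + RTT) = 16 / 12 = 1.333333
U = min(1, 1.333333) = 1.000000
U% = 100.00%

100.00


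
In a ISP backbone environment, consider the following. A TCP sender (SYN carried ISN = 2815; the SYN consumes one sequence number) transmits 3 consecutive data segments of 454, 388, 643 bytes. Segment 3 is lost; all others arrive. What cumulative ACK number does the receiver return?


SYN uses sequence number 2815; first data byte = ISN + 1 = 2816.
Segment 1: SEQ = 2816, len = 454 B, covers [2816, 3269]
Segment 2: SEQ = 3270, len = 388 B, covers [3270, 3657]
Segment 3: SEQ = 3658, len = 643 B, covers [3658, 4300] [LOST]
In-order data received: bytes [2816, 3657] (segments 1..2).
Segment 3 missing -> gap begins at byte 3658.
Cumulative ACK = next expected in-order byte = 2816 + 454 + 388 = 3658

3658


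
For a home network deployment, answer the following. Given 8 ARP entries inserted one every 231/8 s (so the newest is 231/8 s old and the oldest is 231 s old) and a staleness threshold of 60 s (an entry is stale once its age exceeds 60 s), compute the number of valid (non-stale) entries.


Ages are k * 231/8 s for k = 1..8 (spacing = 28.8750 s).
Entry k is valid iff k * 231/8 <= 60 iff k <= 8 * 60 / 231 = 2.0779
n_valid = floor(2.0779) = 2
(n_stale = 8 - 2 = 6)

2


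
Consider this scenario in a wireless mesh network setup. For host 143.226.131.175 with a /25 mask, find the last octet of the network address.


Given: IP = 143.226.131.175, prefix = /25
Subnet mask = 255.255.255.128
Last octet of IP: 175
Last octet of mask: 128
Network last octet = 175 AND 128 = 128

128


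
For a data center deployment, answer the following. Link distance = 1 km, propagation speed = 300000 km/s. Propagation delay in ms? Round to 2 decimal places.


Given: distance = 1 km, speed = 300000 km/s
Delay = distance / speed = 1 / 300000 seconds
Delay in ms = 1 * 1000 / 300000
Delay = 0.0033 ms
Rounded to 2 dp = 0.00 ms

0.00


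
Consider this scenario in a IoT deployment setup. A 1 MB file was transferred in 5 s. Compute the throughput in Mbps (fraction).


Given: file = 1 MB, time = 5 s
File in Mb = 1 * 8 = 8 Mb
Throughput = 8 / 5 Mbps
Throughput = 8/5 Mbps

8/5


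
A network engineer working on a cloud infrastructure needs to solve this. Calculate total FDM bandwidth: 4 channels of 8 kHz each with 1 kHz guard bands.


Given: 4 channels, 8 kHz each, guard = 1 kHz
Channel bandwidth = 4 * 8 = 32 kHz
Guard bands = 3 gaps * 1 kHz = 3 kHz
Total = 32 + 3 = 35 kHz

35


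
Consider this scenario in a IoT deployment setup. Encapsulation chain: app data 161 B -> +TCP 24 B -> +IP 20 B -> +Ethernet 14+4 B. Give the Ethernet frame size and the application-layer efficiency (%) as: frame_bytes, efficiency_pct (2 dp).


TCP segment = 161 + 24 = 185 B
IP packet = 185 + 20 = 205 B
Ethernet frame = 205 + 14 + 4 = 223 B
Efficiency = app / frame = 161 / 223 = 0.721973 = 72.1973% -> 72.20% (2 dp)

223, 72.20


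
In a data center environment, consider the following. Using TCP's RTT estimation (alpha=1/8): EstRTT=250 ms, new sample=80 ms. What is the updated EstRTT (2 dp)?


Given: EstRTT = 250 ms, SampleRTT = 80 ms, alpha = 1/8
New EstRTT = (1 - alpha) * EstRTT + alpha * SampleRTT
(7/8) * 250 = 218.75
(1/8) * 80 = 10
New EstRTT = 218.75 + 10 = 228.75 ms -> 228.75 ms (2 dp)

228.75


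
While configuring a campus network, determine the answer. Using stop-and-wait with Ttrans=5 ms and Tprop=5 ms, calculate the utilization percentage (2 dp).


Given: Ttrans = 5 ms, Tprop = 5 ms
RTT = 2 * Tprop = 2 * 5 = 10 ms
U = Ttrans / (Ttrans + RTT)
U = 5 / (5 + 10)
U = 5 / 15 = 0.333333
U% = 33.33%

33.33


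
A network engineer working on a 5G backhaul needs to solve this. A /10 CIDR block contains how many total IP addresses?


Given: CIDR prefix /10
Host bits = 32 - 10 = 22
Total addresses = 2^22 = 4194304

4194304


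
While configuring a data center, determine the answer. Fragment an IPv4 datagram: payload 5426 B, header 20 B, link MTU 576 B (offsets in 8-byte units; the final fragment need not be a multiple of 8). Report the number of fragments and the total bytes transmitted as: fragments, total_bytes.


Max data per non-final fragment = floor((MTU - header)/8)*8 = floor((576 - 20)/8)*8 = floor(556/8)*8 = 552 B
Final fragment needs no 8-byte alignment: it can carry up to MTU - header = 556 B
Non-final fragments needed = ceil((payload - 556) / 552) = ceil(4870/552) = ceil(8.8225) = 9
Number of fragments = 9 + 1 = 10
Fragment sizes (data): 9 * 552 B + 458 B (last, 458 <= 556 OK)
Total bytes sent = payload + n_frags * header = 5426 + 10*20 = 5426 + 200 = 5626 B

10, 5626


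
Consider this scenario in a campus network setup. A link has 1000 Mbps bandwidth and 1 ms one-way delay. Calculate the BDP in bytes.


Given: bandwidth = 1000 Mbps, delay = 1 ms
BDP in bits = 1000 * 10^6 * 1 / 1000
BDP in bits = 1000000
BDP in bytes = 1000000 / 8 = 125000

125000


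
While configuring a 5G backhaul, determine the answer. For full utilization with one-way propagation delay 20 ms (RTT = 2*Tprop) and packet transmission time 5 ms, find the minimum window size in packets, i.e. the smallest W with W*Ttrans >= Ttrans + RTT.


Given: Ttrans = 5 ms, RTT = 40 ms (= 2 * Tprop, Tprop = 20 ms)
Time until first ACK returns = Ttrans + RTT = 5 + 40 = 45 ms
Need W * Ttrans >= Ttrans + RTT  ->  W >= (Ttrans + RTT) / Ttrans
(Ttrans + RTT) / Ttrans = 45 / 5 = 9
W_min = ceil(9) = 9

9


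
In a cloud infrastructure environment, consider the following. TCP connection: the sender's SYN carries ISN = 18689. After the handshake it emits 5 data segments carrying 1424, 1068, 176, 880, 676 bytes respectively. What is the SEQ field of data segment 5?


The SYN occupies sequence number ISN = 18689, so the first data byte is ISN + 1 = 18690.
SEQ of data segment i = (ISN + 1) + sum of payload sizes of segments 1..i-1.
Segment 1: SEQ = 18690, payload = 1424 bytes
Segment 2: SEQ = 20114, payload = 1068 bytes
Segment 3: SEQ = 21182, payload = 176 bytes
Segment 4: SEQ = 21358, payload = 880 bytes
Segment 5: SEQ = 22238, payload = 676 bytes
SEQ of segment 5 = 18690 + 1424 + 1068 + 176 + 880 = 22238

22238


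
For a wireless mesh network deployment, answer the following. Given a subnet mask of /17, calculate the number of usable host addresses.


Given: subnet mask /17
Host bits = 32 - 17 = 15
Total addresses = 2^15 = 32768
Usable hosts = 32768 - 2 (network + broadcast) = 32766

32766


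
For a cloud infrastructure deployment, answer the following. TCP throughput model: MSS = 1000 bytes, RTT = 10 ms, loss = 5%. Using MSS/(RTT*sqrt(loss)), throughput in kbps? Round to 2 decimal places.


Given: MSS = 1000 bytes, RTT = 10 ms, loss = 5%
RTT in seconds = 10 / 1000 = 0.01
Loss rate = 5% = 0.05
sqrt(loss) = sqrt(0.05) = 0.223606797750
Throughput (bytes/s) = 1000 / (0.01 * 0.223606797750) = 447213.5955
Throughput (kbps) = 447213.5955 * 8 / 1000 = 3577.708764 -> 3577.71 kbps (2 dp)

3577.71


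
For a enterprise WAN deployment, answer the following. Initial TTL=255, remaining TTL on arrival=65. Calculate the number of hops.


Given: initial TTL = 255, received TTL = 65
Hops = initial TTL - received TTL
Hops = 255 - 65 = 190

190


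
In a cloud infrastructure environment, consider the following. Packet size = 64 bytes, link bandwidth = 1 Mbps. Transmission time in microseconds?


Given: packet = 64 bytes, bandwidth = 1 Mbps
Packet in bits = 64 * 8 = 512 bits
Bandwidth = 1 * 10^6 = 1000000 bps
Time = 512 / 1000000 seconds
Time in us = 512 * 10^6 / 1000000 = 512

512


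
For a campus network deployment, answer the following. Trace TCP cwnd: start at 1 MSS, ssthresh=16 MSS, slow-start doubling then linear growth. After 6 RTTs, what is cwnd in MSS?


RTT 0: cwnd = 1 MSS (initial)
RTT 1: cwnd = 2 MSS (slow start, doubled)
RTT 2: cwnd = 4 MSS (slow start, doubled)
RTT 3: cwnd = 8 MSS (slow start, doubled)
RTT 4: cwnd = 16 MSS (slow start, doubled)
RTT 5: cwnd = 17 MSS (congestion avoidance, +1)
RTT 6: cwnd = 18 MSS (congestion avoidance, +1)

18


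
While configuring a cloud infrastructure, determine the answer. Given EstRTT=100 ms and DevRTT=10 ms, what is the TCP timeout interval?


Given: EstRTT = 100 ms, DevRTT = 10 ms
Timeout = EstRTT + 4 * DevRTT
4 * DevRTT = 4 * 10 = 40
Timeout = 100 + 40 = 140 ms

140


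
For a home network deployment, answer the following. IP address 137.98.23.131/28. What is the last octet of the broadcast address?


Given: IP = 137.98.23.131, prefix = /28
Host bits = 32 - 28 = 4
Network last octet = 131 AND mask = 128
Host part size = 2^4 - 1 = 15
Broadcast last octet = 128 OR 15 = 143

143


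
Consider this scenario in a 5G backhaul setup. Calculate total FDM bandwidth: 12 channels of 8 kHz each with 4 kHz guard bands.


Given: 12 channels, 8 kHz each, guard = 4 kHz
Channel bandwidth = 12 * 8 = 96 kHz
Guard bands = 11 gaps * 4 kHz = 44 kHz
Total = 96 + 44 = 140 kHz

140


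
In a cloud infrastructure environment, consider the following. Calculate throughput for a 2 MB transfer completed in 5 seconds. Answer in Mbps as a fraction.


Given: file = 2 MB, time = 5 s
File in Mb = 2 * 8 = 16 Mb
Throughput = 16 / 5 Mbps
Throughput = 16/5 Mbps

16/5


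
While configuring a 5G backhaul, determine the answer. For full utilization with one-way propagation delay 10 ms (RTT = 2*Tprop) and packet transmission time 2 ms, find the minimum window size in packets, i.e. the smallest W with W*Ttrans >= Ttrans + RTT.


Given: Ttrans = 2 ms, RTT = 20 ms (= 2 * Tprop, Tprop = 10 ms)
Time until first ACK returns = Ttrans + RTT = 2 + 20 = 22 ms
Need W * Ttrans >= Ttrans + RTT  ->  W >= (Ttrans + RTT) / Ttrans
(Ttrans + RTT) / Ttrans = 22 / 2 = 11
W_min = ceil(11) = 11

11


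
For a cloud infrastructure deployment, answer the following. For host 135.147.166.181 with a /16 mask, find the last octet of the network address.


Given: IP = 135.147.166.181, prefix = /16
Subnet mask = 255.255.0.0
Last octet of IP: 181
Last octet of mask: 0
Network last octet = 181 AND 0 = 0

0


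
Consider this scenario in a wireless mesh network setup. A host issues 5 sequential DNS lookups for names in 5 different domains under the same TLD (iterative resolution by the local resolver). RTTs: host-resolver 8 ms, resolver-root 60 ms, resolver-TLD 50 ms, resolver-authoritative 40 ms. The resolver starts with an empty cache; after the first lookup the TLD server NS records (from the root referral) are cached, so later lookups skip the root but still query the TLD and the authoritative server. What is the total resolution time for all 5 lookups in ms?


Lookup 1 (cold cache): local + root + TLD + auth = 8 + 60 + 50 + 40 = 158 ms
Lookups 2..5 (TLD NS cached -> skip root; new domain -> still ask TLD and auth): local + TLD + auth = 8 + 50 + 40 = 98 ms each
Remaining 4 lookups: 4 * 98 = 392 ms
Total = 158 + 392 = 550 ms

550


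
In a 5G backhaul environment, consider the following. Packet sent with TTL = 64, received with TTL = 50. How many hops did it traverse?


Given: initial TTL = 64, received TTL = 50
Hops = initial TTL - received TTL
Hops = 64 - 50 = 14

14


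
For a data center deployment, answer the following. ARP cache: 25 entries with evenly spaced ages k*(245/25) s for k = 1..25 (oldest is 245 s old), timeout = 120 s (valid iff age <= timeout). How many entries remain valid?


Ages are k * 245/25 s for k = 1..25 (spacing = 9.8000 s).
Entry k is valid iff k * 245/25 <= 120 iff k <= 25 * 120 / 245 = 12.2449
n_valid = floor(12.2449) = 12
(n_stale = 25 - 12 = 13)

12


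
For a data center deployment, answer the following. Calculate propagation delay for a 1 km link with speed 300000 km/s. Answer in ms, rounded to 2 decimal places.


Given: distance = 1 km, speed = 300000 km/s
Delay = distance / speed = 1 / 300000 seconds
Delay in ms = 1 * 1000 / 300000
Delay = 0.0033 ms
Rounded to 2 dp = 0.00 ms

0.00


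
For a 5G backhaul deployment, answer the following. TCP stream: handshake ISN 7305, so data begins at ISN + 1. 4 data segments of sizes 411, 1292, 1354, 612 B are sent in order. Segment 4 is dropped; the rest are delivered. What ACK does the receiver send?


SYN uses sequence number 7305; first data byte = ISN + 1 = 7306.
Segment 1: SEQ = 7306, len = 411 B, covers [7306, 7716]
Segment 2: SEQ = 7717, len = 1292 B, covers [7717, 9008]
Segment 3: SEQ = 9009, len = 1354 B, covers [9009, 10362]
Segment 4: SEQ = 10363, len = 612 B, covers [10363, 10974] [LOST]
In-order data received: bytes [7306, 10362] (segments 1..3).
Segment 4 missing -> gap begins at byte 10363.
Cumulative ACK = next expected in-order byte = 7306 + 411 + 1292 + 1354 = 10363

10363


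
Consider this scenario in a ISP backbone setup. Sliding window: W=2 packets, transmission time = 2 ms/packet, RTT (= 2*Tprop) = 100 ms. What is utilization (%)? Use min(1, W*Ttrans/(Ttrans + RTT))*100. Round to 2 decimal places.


Given: W = 2, Ttrans = 2 ms, RTT = 100 ms (= 2 * Tprop, Tprop = 50 ms)
Cycle time = Ttrans + RTT = 2 + 100 = 102 ms (first packet sent until its ACK returns)
W * Ttrans = 2 * 2 = 4 ms of sending per cycle
W * Ttrans / (Ttrans + RTT) = 4 / 102 = 0.039216
U = min(1, 0.039216) = 0.039216
U% = 3.92%

3.92


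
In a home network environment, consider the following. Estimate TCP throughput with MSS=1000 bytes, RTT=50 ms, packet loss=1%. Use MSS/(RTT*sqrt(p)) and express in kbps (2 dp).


Given: MSS = 1000 bytes, RTT = 50 ms, loss = 1%
RTT in seconds = 50 / 1000 = 0.05
Loss rate = 1% = 0.01
sqrt(loss) = sqrt(0.01) = 0.1
Throughput (bytes/s) = 1000 / (0.05 * 0.1) = 200000.0000
Throughput (kbps) = 200000.0000 * 8 / 1000 = 1600.000000 -> 1600.00 kbps (2 dp)

1600.00


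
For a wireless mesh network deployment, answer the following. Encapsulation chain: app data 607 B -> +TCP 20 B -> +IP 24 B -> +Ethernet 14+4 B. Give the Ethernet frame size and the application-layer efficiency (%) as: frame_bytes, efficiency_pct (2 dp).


TCP segment = 607 + 20 = 627 B
IP packet = 627 + 24 = 651 B
Ethernet frame = 651 + 14 + 4 = 669 B
Efficiency = app / frame = 607 / 669 = 0.907324 = 90.7324% -> 90.73% (2 dp)

669, 90.73


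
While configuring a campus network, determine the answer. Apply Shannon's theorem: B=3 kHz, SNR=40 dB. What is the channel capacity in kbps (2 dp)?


Given: B = 3 kHz, SNR = 40 dB
SNR linear = 10^(40/10) = 10000
1 + SNR = 10001
log2(10001) = 13.2878566418
C = 3 * 1000 * 13.2878566418 = 39863.5699 bps
C = 39.863570 kbps -> 39.86 kbps (2 dp)

39.86


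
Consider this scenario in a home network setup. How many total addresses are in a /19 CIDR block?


Given: CIDR prefix /19
Host bits = 32 - 19 = 13
Total addresses = 2^13 = 8192

8192


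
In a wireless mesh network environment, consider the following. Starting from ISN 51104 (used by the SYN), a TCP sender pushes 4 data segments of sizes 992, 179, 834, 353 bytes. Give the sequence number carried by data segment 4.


The SYN occupies sequence number ISN = 51104, so the first data byte is ISN + 1 = 51105.
SEQ of data segment i = (ISN + 1) + sum of payload sizes of segments 1..i-1.
Segment 1: SEQ = 51105, payload = 992 bytes
Segment 2: SEQ = 52097, payload = 179 bytes
Segment 3: SEQ = 52276, payload = 834 bytes
Segment 4: SEQ = 53110, payload = 353 bytes
SEQ of segment 4 = 51105 + 992 + 179 + 834 = 53110

53110


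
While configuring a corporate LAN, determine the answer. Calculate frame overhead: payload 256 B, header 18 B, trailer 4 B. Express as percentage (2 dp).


Given: payload = 256 B, header = 18 B, trailer = 4 B
Overhead bytes = header + trailer = 18 + 4 = 22
Total frame = payload + overhead = 256 + 22 = 278
Overhead % = 22 / 278 * 100 = 7.9137% -> 7.91% (2 dp)

7.91


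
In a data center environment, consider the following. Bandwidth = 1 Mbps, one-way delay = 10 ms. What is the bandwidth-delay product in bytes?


Given: bandwidth = 1 Mbps, delay = 10 ms
BDP in bits = 1 * 10^6 * 10 / 1000
BDP in bits = 10000
BDP in bytes = 10000 / 8 = 1250

1250


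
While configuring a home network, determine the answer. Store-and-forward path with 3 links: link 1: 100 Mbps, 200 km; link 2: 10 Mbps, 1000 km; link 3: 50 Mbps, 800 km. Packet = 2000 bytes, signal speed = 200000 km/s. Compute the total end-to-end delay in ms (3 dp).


Packet = 2000 bytes = 16000 bits. Store-and-forward: sum (t_trans + t_prop) per link.
Link 1: t_trans = 16000/(100*10^6) s = 0.1600 ms; t_prop = 200/200000 s = 1.0000 ms; subtotal = 1.1600 ms
Link 2: t_trans = 16000/(10*10^6) s = 1.6000 ms; t_prop = 1000/200000 s = 5.0000 ms; subtotal = 6.6000 ms
Link 3: t_trans = 16000/(50*10^6) s = 0.3200 ms; t_prop = 800/200000 s = 4.0000 ms; subtotal = 4.3200 ms
End-to-end = 1.1600 + 6.6000 + 4.3200 = 12.0800 ms -> 12.080 ms (3 dp)

12.080


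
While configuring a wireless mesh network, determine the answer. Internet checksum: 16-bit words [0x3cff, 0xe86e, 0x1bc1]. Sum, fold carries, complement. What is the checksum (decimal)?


Given words: [0x3cff, 0xe86e, 0x1bc1]
Step 1: Sum all words
Raw sum = 15615 + 59502 + 7105 = 82222
Step 2: Fold carry: (16686 + 1) = 16687
One's complement = ~16687 & 0xFFFF = 48848

48848


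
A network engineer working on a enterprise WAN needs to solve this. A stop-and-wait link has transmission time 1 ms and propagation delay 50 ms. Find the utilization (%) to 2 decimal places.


Given: Ttrans = 1 ms, Tprop = 50 ms
RTT = 2 * Tprop = 2 * 50 = 100 ms
U = Ttrans / (Ttrans + RTT)
U = 1 / (1 + 100)
U = 1 / 101 = 0.009901
U% = 0.99%

0.99


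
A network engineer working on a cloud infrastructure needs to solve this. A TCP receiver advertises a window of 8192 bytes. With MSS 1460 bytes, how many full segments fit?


Given: RWND = 8192 bytes, MSS = 1460 bytes
Full segments = floor(RWND / MSS)
Full segments = floor(8192 / 1460)
Full segments = floor(5.611) = 5

5


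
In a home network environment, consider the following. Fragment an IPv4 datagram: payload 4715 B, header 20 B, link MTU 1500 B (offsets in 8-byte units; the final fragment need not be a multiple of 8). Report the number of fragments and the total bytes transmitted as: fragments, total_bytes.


Max data per non-final fragment = floor((MTU - header)/8)*8 = floor((1500 - 20)/8)*8 = floor(1480/8)*8 = 1480 B
Final fragment needs no 8-byte alignment: it can carry up to MTU - header = 1480 B
Non-final fragments needed = ceil((payload - 1480) / 1480) = ceil(3235/1480) = ceil(2.1858) = 3
Number of fragments = 3 + 1 = 4
Fragment sizes (data): 3 * 1480 B + 275 B (last, 275 <= 1480 OK)
Total bytes sent = payload + n_frags * header = 4715 + 4*20 = 4715 + 80 = 4795 B

4, 4795


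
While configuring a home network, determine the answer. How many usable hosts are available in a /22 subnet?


Given: subnet mask /22
Host bits = 32 - 22 = 10
Total addresses = 2^10 = 1024
Usable hosts = 1024 - 2 (network + broadcast) = 1022

1022


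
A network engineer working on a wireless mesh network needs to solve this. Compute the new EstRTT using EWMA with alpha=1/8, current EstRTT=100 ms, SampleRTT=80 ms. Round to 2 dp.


Given: EstRTT = 100 ms, SampleRTT = 80 ms, alpha = 1/8
New EstRTT = (1 - alpha) * EstRTT + alpha * SampleRTT
(7/8) * 100 = 87.5
(1/8) * 80 = 10
New EstRTT = 87.5 + 10 = 97.5 ms -> 97.50 ms (2 dp)

97.50


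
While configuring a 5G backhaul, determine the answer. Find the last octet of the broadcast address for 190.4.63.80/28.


Given: IP = 190.4.63.80, prefix = /28
Host bits = 32 - 28 = 4
Network last octet = 80 AND mask = 80
Host part size = 2^4 - 1 = 15
Broadcast last octet = 80 OR 15 = 95

95


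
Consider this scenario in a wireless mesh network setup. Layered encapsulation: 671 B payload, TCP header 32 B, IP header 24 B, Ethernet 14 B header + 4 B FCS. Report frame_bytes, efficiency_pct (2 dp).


TCP segment = 671 + 32 = 703 B
IP packet = 703 + 24 = 727 B
Ethernet frame = 727 + 14 + 4 = 745 B
Efficiency = app / frame = 671 / 745 = 0.900671 = 90.0671% -> 90.07% (2 dp)

745, 90.07


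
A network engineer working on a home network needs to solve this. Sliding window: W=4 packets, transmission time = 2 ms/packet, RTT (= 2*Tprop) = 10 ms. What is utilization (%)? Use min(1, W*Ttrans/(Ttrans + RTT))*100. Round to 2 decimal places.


Given: W = 4, Ttrans = 2 ms, RTT = 10 ms (= 2 * Tprop, Tprop = 5 ms)
Cycle time = Ttrans + RTT = 2 + 10 = 12 ms (first packet sent until its ACK returns)
W * Ttrans = 4 * 2 = 8 ms of sending per cycle
W * Ttrans / (Ttrans + RTT) = 8 / 12 = 0.666667
U = min(1, 0.666667) = 0.666667
U% = 66.67%

66.67


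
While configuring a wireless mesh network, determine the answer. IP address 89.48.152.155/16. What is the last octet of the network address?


Given: IP = 89.48.152.155, prefix = /16
Subnet mask = 255.255.0.0
Last octet of IP: 155
Last octet of mask: 0
Network last octet = 155 AND 0 = 0

0


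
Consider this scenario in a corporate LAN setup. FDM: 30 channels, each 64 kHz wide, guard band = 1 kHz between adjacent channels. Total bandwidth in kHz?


Given: 30 channels, 64 kHz each, guard = 1 kHz
Channel bandwidth = 30 * 64 = 1920 kHz
Guard bands = 29 gaps * 1 kHz = 29 kHz
Total = 1920 + 29 = 1949 kHz

1949
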